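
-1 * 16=-16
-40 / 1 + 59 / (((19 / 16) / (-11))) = -586.53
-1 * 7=-7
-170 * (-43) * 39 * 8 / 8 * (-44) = -12543960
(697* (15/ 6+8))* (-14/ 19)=-102459/ 19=-5392.58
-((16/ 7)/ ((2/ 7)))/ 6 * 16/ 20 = -16/ 15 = -1.07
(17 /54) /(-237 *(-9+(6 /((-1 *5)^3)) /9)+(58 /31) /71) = 4677125 /31708618182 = 0.00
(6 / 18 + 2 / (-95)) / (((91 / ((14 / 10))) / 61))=5429 / 18525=0.29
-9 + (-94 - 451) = -554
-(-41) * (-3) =-123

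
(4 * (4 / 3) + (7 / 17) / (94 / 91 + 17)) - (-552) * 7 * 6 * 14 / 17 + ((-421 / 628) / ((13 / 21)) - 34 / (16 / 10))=724086407341 / 37958518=19075.73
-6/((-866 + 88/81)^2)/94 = -19683/230681798108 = -0.00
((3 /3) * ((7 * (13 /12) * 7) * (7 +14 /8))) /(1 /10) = 111475 /24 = 4644.79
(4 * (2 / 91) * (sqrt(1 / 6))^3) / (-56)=-sqrt(6) / 22932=-0.00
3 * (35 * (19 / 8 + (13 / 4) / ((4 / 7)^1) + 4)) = 20265 / 16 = 1266.56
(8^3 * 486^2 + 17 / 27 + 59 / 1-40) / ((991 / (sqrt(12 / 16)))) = 1632587017 * sqrt(3) / 26757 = 105681.64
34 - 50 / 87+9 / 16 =47311 / 1392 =33.99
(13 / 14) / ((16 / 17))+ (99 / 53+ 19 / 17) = 801681 / 201824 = 3.97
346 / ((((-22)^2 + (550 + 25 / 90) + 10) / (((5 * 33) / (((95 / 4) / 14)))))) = 11509344 / 357143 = 32.23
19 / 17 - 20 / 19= 21 / 323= 0.07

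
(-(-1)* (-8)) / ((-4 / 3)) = 6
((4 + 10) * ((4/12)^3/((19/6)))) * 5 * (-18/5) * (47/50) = -2.77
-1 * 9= -9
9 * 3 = 27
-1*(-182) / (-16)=-91 / 8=-11.38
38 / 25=1.52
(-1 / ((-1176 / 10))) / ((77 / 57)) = 0.01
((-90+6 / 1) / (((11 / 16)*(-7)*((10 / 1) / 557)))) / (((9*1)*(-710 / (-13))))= 115856 / 58575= 1.98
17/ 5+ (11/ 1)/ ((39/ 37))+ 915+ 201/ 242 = 43870961/ 47190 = 929.67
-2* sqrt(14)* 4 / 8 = -sqrt(14) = -3.74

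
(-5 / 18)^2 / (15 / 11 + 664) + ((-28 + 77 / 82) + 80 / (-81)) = -2727033487 / 97225596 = -28.05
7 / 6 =1.17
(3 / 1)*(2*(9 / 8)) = 27 / 4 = 6.75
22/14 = 11/7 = 1.57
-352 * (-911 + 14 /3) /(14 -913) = -957088 /2697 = -354.87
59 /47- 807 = -37870 /47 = -805.74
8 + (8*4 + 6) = 46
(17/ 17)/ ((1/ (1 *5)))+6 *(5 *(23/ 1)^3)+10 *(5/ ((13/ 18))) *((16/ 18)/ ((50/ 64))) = 4746219/ 13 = 365093.77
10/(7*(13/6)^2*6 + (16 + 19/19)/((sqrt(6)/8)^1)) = 70980/1288513 - 8160*sqrt(6)/1288513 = 0.04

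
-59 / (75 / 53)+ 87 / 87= -3052 / 75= -40.69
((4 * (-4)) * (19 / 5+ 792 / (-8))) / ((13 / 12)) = 91392 / 65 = 1406.03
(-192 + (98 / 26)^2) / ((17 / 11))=-330517 / 2873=-115.04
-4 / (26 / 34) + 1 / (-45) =-5.25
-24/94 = -12/47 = -0.26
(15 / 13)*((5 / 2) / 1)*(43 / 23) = 3225 / 598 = 5.39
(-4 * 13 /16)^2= 169 /16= 10.56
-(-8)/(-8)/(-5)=1/5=0.20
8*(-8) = -64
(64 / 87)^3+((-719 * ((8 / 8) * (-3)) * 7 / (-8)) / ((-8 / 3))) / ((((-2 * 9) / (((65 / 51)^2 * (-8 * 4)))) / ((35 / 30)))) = 1210310835401 / 507486312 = 2384.91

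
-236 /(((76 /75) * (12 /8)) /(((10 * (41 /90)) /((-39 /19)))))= 120950 /351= 344.59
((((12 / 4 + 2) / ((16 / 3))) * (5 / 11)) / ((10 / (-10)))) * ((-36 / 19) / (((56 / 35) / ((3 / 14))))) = 10125 / 93632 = 0.11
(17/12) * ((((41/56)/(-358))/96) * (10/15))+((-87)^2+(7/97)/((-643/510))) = 16354328572052789/2160715060224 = 7568.94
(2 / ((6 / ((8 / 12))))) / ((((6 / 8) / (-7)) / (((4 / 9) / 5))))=-224 / 1215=-0.18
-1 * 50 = -50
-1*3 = -3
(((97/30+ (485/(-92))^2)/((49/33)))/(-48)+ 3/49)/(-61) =37233589/6071735040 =0.01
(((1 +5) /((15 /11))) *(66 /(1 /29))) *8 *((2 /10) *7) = 2358048 /25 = 94321.92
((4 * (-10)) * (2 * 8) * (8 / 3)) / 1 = -5120 / 3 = -1706.67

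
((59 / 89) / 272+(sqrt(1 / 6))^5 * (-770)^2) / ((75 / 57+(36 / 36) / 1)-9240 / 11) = -2816275 * sqrt(6) / 859464-1121 / 385294528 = -8.03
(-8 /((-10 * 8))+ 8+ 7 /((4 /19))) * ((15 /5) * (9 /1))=22329 /20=1116.45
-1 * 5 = -5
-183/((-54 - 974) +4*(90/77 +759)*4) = -14091/857372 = -0.02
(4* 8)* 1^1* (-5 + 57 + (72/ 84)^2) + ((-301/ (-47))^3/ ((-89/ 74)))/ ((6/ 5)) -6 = 2036812016389/ 1358316309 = 1499.51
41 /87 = 0.47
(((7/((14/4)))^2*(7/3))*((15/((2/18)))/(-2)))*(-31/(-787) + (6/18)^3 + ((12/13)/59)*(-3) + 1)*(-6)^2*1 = -14094046680/603629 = -23348.86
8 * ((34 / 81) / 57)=272 / 4617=0.06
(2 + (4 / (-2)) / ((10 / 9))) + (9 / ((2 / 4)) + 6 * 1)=121 / 5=24.20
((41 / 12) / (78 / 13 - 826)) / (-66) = 1 / 15840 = 0.00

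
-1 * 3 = -3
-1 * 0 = 0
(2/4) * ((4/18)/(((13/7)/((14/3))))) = 98/351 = 0.28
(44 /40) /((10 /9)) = 99 /100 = 0.99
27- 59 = -32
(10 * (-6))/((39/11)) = -220/13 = -16.92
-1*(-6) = 6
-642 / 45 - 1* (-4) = -154 / 15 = -10.27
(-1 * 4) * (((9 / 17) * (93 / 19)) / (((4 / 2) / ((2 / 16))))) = -0.65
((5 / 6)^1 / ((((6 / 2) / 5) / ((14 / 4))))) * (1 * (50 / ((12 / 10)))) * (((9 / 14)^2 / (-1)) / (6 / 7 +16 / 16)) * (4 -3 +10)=-103125 / 208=-495.79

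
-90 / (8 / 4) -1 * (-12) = -33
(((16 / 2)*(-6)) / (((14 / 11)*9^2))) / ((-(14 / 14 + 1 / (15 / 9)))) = 55 / 189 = 0.29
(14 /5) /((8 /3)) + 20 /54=767 /540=1.42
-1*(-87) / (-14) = -87 / 14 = -6.21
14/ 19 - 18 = -328/ 19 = -17.26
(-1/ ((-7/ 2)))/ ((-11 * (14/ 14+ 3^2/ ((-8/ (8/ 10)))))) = -20/ 77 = -0.26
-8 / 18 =-4 / 9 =-0.44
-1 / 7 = -0.14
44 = 44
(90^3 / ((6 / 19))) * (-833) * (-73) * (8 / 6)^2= 249560136000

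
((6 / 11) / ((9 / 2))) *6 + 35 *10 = 3858 / 11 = 350.73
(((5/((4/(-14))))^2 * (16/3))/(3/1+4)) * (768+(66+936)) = 413000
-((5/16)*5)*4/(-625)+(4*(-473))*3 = -567599/100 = -5675.99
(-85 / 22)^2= 7225 / 484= 14.93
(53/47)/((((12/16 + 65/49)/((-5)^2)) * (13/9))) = 2337300/248677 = 9.40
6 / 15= 2 / 5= 0.40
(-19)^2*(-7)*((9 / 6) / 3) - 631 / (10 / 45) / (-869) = -1260.23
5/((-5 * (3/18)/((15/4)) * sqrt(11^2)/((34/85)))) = -9/11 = -0.82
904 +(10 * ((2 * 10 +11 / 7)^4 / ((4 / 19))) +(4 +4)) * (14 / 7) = 49391341015 / 2401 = 20571154.11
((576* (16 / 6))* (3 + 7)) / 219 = 5120 / 73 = 70.14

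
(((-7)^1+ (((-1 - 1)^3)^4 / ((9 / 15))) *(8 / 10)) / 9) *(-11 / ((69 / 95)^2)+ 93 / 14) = -15497020951 / 1799658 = -8611.09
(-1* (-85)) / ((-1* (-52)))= 85 / 52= 1.63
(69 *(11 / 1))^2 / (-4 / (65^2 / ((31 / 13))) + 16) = 10547082975 / 292892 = 36010.14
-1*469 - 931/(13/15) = -20062/13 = -1543.23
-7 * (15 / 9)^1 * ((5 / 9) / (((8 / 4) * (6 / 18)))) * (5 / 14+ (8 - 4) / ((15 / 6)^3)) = -1073 / 180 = -5.96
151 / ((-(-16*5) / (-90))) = -1359 / 8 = -169.88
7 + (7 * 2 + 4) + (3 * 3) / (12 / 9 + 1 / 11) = 1472 / 47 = 31.32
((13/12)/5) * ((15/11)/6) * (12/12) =13/264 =0.05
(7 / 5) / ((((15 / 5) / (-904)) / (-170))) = 215152 / 3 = 71717.33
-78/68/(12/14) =-91/68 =-1.34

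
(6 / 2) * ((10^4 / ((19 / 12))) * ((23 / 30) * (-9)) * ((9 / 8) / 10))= -279450 / 19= -14707.89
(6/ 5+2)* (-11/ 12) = -44/ 15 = -2.93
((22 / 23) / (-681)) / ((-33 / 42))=28 / 15663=0.00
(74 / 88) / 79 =37 / 3476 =0.01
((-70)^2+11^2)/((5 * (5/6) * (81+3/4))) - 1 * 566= -1502182/2725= -551.26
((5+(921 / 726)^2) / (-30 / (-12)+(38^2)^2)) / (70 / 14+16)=129023 / 854798357798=0.00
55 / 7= 7.86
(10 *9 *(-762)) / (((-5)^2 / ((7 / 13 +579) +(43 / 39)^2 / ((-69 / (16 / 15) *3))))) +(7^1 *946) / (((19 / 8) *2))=-26393968374512 / 16616925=-1588378.62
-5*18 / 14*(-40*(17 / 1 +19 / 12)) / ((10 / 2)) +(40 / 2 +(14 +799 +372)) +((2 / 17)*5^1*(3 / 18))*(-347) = 759230 / 357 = 2126.69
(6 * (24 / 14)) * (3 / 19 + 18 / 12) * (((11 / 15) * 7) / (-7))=-1188 / 95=-12.51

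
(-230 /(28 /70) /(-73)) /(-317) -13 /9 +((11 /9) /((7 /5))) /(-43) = -93381163 /62688969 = -1.49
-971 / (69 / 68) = -66028 / 69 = -956.93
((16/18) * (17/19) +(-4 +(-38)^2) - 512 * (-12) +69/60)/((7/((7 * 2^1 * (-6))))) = -25943933/285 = -91031.34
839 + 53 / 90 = 75563 / 90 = 839.59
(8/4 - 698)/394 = -1.77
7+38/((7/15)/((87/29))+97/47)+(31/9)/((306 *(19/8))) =1481483110/61404561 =24.13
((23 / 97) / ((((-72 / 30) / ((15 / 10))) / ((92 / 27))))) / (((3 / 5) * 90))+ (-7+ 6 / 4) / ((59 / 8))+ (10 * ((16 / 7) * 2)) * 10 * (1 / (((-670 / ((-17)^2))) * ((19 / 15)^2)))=-349383035187787 / 2825473966812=-123.65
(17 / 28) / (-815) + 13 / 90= 29513 / 205380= 0.14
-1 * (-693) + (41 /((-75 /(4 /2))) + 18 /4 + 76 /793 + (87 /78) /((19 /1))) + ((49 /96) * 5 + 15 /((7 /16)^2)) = 459200591461 /590626400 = 777.48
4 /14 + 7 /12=73 /84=0.87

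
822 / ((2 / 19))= 7809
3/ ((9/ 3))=1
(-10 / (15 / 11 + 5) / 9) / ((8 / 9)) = -11 / 56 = -0.20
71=71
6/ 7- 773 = -5405/ 7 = -772.14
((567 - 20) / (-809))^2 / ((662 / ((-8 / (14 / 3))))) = -1795254 / 1516432477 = -0.00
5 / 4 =1.25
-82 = -82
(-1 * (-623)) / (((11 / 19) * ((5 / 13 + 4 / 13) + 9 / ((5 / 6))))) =769405 / 8217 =93.64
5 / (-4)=-5 / 4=-1.25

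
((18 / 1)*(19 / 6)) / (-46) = -57 / 46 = -1.24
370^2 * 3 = 410700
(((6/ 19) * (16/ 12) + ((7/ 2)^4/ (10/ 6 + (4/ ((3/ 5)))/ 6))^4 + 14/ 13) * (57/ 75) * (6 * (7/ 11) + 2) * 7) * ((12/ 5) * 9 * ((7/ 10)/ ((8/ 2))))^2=1224234659818160555562459/ 325000000000000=3766875876.36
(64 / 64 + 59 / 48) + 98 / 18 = 1105 / 144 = 7.67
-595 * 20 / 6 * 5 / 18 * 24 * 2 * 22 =-5236000 / 9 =-581777.78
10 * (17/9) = 170/9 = 18.89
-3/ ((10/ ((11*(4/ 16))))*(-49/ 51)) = 1683/ 1960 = 0.86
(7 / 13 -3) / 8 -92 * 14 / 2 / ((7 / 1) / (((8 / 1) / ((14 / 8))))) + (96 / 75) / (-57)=-54580412 / 129675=-420.90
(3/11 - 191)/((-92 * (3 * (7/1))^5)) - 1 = -2066554057/2066555106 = -1.00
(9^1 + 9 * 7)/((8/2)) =18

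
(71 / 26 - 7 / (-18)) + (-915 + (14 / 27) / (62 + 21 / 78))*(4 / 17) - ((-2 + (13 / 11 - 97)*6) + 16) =37058948213 / 106266303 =348.74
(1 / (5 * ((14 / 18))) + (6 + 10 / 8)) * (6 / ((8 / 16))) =3153 / 35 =90.09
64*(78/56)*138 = 86112/7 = 12301.71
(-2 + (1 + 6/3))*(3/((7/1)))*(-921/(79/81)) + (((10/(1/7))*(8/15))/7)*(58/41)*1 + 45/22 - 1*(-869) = 709127227/1496418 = 473.88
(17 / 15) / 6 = 0.19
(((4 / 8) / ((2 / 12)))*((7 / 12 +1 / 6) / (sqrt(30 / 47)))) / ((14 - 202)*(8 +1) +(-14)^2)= -3*sqrt(1410) / 59840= -0.00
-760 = -760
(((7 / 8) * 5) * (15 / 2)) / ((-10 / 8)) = -26.25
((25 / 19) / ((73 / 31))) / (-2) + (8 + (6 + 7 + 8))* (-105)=-3045.28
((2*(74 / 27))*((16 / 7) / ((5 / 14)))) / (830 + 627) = 0.02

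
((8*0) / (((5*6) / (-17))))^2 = 0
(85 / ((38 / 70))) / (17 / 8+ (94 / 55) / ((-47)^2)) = 61523000 / 835259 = 73.66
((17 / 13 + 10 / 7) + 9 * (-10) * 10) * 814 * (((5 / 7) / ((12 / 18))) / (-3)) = 166159785 / 637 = 260847.39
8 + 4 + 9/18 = 25/2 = 12.50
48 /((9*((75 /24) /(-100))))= -512 /3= -170.67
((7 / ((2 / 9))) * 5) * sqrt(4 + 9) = 315 * sqrt(13) / 2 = 567.87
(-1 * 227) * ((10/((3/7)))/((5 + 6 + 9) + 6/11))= -87395/339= -257.80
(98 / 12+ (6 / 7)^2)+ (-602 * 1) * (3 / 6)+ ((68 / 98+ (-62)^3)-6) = -10022267 / 42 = -238625.40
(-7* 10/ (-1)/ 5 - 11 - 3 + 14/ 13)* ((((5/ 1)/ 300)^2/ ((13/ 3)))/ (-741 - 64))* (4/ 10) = -1/ 29152500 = -0.00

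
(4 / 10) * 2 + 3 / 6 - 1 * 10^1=-87 / 10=-8.70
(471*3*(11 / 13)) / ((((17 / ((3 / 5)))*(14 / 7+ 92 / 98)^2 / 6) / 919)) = 3810658313 / 141440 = 26941.87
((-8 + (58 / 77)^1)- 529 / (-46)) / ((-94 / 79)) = -51745 / 14476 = -3.57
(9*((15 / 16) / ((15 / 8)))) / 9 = 1 / 2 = 0.50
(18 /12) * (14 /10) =21 /10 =2.10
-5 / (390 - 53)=-0.01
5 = 5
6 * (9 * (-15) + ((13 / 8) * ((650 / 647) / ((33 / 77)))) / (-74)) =-77591935 / 95756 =-810.31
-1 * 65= -65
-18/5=-3.60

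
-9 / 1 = -9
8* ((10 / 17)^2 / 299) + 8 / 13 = 4152 / 6647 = 0.62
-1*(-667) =667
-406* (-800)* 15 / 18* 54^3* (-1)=-42620256000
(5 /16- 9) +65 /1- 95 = -619 /16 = -38.69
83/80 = 1.04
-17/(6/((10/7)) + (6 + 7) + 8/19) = -1615/1674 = -0.96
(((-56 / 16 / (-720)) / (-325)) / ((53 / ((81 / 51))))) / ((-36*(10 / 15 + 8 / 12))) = 0.00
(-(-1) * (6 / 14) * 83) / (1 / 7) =249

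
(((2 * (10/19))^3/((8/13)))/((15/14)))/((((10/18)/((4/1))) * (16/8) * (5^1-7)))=-21840/6859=-3.18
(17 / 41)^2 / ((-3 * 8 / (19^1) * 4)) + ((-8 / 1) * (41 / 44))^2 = 1084427813 / 19526496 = 55.54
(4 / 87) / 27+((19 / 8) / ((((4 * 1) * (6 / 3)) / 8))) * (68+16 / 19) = 768131 / 4698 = 163.50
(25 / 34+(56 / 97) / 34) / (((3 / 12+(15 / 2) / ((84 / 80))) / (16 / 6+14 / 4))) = 214193 / 341343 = 0.63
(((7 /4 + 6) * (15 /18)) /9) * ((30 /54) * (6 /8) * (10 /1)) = 3875 /1296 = 2.99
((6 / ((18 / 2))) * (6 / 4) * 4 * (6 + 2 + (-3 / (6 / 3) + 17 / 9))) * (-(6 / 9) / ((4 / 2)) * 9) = -302 / 3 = -100.67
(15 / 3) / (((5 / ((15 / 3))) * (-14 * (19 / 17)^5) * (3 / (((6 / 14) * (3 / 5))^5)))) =-27947045331 / 364138214063750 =-0.00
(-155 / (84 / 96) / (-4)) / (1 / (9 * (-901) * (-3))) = 7541370 / 7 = 1077338.57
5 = 5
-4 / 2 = -2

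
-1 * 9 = -9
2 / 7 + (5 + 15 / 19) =808 / 133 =6.08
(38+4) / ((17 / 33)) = 1386 / 17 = 81.53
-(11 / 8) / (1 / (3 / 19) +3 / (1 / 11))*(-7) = 231 / 944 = 0.24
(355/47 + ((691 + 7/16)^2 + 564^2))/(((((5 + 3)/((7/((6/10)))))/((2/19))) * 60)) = 22352751155/10973184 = 2037.03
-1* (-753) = 753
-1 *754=-754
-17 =-17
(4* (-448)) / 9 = -1792 / 9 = -199.11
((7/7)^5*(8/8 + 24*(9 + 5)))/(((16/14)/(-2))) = -2359/4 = -589.75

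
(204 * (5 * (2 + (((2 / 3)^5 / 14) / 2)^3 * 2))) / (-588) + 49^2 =2397.53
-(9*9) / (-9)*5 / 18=2.50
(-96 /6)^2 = 256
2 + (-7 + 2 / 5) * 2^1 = -56 / 5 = -11.20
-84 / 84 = -1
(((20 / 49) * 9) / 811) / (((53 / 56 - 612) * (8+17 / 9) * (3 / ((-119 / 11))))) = 73440 / 27168825211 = 0.00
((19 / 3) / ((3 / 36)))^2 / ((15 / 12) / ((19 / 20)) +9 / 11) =603592 / 223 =2706.69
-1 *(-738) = 738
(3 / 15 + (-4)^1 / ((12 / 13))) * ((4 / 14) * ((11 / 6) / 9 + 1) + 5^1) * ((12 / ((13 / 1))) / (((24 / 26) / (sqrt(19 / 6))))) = -6262 * sqrt(114) / 1701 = -39.31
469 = 469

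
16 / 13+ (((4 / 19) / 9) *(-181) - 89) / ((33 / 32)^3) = -6693139280 / 79887951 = -83.78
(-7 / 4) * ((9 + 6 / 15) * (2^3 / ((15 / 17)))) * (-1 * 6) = 22372 / 25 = 894.88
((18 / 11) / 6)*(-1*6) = -18 / 11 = -1.64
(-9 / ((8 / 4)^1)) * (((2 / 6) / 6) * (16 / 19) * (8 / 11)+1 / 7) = -2329 / 2926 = -0.80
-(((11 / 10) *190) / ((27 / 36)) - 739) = 460.33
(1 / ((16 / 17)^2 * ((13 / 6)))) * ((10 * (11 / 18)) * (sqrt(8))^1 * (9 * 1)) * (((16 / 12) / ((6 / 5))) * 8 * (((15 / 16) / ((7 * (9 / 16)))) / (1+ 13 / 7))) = 79475 * sqrt(2) / 1872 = 60.04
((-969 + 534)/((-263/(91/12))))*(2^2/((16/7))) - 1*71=-206403/4208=-49.05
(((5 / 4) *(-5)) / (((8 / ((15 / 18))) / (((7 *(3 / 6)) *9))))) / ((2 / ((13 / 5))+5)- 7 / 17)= -580125 / 151552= -3.83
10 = 10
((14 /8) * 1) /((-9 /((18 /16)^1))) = -0.22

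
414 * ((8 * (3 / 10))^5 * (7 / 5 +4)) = 2781444096 / 15625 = 178012.42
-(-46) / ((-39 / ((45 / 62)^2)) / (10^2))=-776250 / 12493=-62.13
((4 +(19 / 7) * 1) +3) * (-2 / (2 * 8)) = -17 / 14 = -1.21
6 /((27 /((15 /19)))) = 10 /57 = 0.18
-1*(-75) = 75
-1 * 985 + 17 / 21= -20668 / 21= -984.19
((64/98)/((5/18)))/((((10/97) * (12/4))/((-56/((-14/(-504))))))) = -2681856/175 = -15324.89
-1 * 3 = -3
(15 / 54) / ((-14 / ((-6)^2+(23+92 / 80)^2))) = -12.29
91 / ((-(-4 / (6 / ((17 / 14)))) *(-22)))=-1911 / 374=-5.11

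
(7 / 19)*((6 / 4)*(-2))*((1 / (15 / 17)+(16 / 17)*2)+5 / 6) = -13741 / 3230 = -4.25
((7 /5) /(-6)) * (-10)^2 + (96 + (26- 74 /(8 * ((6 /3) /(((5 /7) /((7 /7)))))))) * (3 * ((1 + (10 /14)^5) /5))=215743709 /3529470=61.13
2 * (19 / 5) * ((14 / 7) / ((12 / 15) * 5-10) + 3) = 304 / 15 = 20.27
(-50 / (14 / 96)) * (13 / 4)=-7800 / 7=-1114.29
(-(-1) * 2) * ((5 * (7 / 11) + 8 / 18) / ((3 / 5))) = 3590 / 297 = 12.09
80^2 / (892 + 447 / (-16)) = 4096 / 553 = 7.41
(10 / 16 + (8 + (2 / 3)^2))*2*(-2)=-653 / 18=-36.28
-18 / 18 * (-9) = 9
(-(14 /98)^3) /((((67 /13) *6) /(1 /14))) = -13 /1930404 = -0.00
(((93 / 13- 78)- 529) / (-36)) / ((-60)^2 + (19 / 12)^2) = 31192 / 6743893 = 0.00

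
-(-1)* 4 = 4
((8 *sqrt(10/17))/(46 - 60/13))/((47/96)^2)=0.62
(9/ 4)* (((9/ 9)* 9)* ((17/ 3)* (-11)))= -5049/ 4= -1262.25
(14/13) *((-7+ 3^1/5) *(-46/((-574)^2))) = 736/764855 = 0.00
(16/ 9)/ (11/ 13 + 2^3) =208/ 1035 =0.20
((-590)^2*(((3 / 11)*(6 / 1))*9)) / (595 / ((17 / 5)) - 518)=-56392200 / 3773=-14946.25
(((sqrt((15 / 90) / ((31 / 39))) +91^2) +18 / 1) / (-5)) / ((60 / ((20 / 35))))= -8299 / 525 - sqrt(806) / 32550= -15.81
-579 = -579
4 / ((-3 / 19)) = -76 / 3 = -25.33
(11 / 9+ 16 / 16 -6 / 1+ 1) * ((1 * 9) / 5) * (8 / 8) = -5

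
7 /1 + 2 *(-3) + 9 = 10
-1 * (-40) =40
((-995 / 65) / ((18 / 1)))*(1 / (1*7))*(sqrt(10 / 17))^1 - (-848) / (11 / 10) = 8480 / 11 - 199*sqrt(170) / 27846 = 770.82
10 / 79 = 0.13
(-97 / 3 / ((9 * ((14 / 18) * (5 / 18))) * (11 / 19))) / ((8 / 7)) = -5529 / 220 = -25.13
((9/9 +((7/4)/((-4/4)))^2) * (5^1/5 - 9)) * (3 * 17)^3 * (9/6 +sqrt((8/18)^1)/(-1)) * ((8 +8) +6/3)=-129334725/2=-64667362.50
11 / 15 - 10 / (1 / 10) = -1489 / 15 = -99.27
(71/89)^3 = 0.51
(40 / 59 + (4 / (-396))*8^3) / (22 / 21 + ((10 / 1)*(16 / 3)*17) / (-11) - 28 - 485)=183736 / 24302277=0.01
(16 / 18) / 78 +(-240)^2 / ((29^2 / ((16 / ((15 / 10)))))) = 215657764 / 295191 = 730.57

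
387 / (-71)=-387 / 71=-5.45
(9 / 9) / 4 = 1 / 4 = 0.25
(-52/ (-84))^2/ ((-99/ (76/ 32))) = -0.01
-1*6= -6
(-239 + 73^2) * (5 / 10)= 2545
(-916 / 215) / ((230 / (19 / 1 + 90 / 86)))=-0.37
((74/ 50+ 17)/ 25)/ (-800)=-231/ 250000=-0.00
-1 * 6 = -6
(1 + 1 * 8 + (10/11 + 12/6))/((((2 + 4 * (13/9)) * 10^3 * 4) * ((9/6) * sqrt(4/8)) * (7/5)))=393 * sqrt(2)/2156000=0.00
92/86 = 46/43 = 1.07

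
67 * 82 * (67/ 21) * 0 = 0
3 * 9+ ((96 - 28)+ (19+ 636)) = 750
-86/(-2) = 43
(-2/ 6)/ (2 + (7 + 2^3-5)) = -1/ 36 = -0.03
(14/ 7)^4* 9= 144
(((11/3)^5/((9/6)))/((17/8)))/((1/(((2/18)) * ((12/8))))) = 1288408/37179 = 34.65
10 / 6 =5 / 3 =1.67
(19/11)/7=19/77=0.25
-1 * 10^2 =-100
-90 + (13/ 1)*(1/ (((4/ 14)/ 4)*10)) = -359/ 5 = -71.80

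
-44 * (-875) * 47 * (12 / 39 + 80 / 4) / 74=238854000 / 481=496577.96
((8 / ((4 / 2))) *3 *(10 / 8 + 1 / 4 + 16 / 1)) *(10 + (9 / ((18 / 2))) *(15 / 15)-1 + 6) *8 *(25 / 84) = 8000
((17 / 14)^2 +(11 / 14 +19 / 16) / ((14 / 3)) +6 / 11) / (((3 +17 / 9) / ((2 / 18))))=6019 / 108416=0.06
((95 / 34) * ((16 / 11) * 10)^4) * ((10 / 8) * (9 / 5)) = 70041600000 / 248897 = 281407.97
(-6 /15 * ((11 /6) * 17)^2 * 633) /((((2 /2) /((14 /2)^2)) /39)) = -4700078383 /10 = -470007838.30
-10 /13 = -0.77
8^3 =512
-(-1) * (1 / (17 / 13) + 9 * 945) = 144598 / 17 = 8505.76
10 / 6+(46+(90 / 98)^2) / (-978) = 1267053 / 782726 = 1.62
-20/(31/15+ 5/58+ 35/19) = -330600/66037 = -5.01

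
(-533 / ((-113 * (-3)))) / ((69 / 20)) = -10660 / 23391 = -0.46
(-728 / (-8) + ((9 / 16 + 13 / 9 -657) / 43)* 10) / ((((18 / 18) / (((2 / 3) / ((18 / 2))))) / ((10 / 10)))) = -189859 / 41796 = -4.54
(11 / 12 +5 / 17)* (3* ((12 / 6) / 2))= 247 / 68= 3.63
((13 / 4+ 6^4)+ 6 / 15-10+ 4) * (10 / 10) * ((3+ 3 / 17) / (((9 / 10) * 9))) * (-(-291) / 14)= 2509681 / 238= 10544.88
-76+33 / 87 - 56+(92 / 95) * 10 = -67187 / 551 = -121.94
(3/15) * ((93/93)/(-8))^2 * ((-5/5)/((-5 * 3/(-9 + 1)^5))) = -512/75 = -6.83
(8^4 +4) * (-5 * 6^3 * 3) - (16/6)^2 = -119556064/9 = -13284007.11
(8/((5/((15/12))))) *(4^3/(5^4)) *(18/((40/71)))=20448/3125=6.54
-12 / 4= -3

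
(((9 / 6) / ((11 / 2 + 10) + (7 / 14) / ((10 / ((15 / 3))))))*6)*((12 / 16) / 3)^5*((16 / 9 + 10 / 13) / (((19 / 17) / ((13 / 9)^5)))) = 72345013 / 9047251584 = 0.01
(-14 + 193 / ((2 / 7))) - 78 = 1167 / 2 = 583.50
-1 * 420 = -420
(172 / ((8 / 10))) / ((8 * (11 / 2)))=215 / 44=4.89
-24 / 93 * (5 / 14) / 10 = -2 / 217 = -0.01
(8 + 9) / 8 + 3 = 41 / 8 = 5.12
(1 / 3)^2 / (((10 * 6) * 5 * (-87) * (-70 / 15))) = 1 / 1096200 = 0.00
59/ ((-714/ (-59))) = 3481/ 714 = 4.88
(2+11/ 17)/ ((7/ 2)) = 90/ 119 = 0.76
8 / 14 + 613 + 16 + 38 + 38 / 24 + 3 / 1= 56461 / 84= 672.15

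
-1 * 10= -10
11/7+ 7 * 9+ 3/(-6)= 897/14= 64.07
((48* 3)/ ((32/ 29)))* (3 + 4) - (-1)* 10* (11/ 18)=919.61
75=75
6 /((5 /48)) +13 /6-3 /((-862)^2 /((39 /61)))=40634473951 /679885260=59.77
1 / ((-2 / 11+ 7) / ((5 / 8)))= 11 / 120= 0.09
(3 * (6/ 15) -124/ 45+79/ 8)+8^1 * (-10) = -5161/ 72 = -71.68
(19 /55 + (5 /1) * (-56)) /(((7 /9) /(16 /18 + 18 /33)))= -2184102 /4235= -515.73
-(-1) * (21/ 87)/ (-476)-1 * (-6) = 11831/ 1972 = 6.00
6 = 6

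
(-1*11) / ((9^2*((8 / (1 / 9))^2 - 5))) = -11 / 419499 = -0.00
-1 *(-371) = 371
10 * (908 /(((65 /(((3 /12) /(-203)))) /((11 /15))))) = -4994 /39585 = -0.13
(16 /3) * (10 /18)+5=215 /27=7.96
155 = 155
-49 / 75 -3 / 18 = -41 / 50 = -0.82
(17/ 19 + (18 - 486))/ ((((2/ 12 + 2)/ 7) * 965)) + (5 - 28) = -1170983/ 47671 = -24.56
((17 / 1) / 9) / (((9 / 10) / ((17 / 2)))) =1445 / 81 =17.84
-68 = -68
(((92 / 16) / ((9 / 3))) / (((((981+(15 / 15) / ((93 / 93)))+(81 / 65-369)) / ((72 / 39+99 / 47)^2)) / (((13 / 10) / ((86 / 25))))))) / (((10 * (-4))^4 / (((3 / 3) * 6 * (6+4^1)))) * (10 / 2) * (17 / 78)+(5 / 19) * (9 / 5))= 2484965266875 / 6271867598130927776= 0.00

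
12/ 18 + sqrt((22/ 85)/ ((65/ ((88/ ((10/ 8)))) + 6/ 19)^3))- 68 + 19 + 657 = 588544* sqrt(13383505)/ 5837321365 + 1826/ 3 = 609.04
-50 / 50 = -1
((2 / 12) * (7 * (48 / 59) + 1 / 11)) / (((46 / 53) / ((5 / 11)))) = 995075 / 1970364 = 0.51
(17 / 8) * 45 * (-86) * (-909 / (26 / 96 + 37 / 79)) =28346674140 / 2803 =10112976.86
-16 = -16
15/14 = 1.07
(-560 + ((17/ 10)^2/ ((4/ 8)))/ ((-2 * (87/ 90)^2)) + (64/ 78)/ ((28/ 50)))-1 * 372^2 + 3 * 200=-31763187665/ 229593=-138345.63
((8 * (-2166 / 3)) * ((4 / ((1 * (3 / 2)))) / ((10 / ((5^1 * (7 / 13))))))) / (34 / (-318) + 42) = -8571584 / 86593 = -98.99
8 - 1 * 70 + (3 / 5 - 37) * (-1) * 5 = 120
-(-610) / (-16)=-305 / 8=-38.12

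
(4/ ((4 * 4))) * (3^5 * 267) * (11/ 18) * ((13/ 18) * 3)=343629/ 16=21476.81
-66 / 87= -22 / 29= -0.76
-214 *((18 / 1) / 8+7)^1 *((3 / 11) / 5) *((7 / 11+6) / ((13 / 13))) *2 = -867021 / 605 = -1433.09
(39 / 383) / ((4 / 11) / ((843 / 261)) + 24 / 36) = 361647 / 2767558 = 0.13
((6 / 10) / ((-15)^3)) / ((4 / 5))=-0.00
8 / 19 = 0.42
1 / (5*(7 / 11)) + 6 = 221 / 35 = 6.31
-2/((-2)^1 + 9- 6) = -2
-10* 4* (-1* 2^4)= 640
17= 17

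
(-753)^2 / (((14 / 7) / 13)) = 7371117 / 2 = 3685558.50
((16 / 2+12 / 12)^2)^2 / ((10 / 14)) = 45927 / 5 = 9185.40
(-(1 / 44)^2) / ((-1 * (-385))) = -1 / 745360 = -0.00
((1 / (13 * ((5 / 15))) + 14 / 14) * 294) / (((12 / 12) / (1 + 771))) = 3631488 / 13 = 279345.23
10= 10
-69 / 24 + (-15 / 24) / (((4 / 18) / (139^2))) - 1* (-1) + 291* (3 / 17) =-14767107 / 272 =-54290.83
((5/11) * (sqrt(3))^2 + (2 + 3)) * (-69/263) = -4830/2893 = -1.67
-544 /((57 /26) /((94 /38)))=-664768 /1083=-613.82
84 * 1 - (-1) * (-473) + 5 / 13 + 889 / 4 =-8651 / 52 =-166.37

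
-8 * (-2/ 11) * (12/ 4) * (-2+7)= 240/ 11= 21.82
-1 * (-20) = 20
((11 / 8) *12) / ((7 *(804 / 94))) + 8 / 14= 227 / 268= 0.85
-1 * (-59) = 59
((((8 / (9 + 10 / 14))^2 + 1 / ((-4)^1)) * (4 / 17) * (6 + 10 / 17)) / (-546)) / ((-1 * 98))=660 / 53202877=0.00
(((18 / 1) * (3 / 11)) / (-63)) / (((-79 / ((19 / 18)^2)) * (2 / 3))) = 361 / 218988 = 0.00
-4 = -4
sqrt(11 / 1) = sqrt(11) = 3.32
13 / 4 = 3.25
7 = 7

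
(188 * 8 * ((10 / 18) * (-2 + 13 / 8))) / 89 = -940 / 267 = -3.52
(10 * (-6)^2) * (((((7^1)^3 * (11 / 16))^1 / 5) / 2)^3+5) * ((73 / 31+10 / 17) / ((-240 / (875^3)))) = -1339902446715355359375 / 34537472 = -38795614418894.22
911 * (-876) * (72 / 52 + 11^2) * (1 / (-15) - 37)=235313151152 / 65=3620202325.42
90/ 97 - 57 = -56.07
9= 9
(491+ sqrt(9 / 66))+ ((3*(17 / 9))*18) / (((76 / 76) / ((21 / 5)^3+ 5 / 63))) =sqrt(66) / 22+ 21147187 / 2625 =8056.44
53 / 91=0.58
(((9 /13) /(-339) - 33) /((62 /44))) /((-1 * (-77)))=-96960 /318773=-0.30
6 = 6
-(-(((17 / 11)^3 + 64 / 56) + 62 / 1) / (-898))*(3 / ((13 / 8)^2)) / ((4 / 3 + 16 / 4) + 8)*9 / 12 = -16812711 / 3534916385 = -0.00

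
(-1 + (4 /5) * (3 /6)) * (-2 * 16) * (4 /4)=96 /5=19.20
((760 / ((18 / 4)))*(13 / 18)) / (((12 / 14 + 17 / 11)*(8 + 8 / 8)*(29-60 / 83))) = 12628616 / 63305631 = 0.20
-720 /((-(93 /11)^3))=106480 /89373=1.19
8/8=1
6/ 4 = 3/ 2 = 1.50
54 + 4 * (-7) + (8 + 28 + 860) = 922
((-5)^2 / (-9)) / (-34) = 25 / 306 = 0.08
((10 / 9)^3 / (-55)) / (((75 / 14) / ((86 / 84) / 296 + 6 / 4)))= -18691 / 2670327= -0.01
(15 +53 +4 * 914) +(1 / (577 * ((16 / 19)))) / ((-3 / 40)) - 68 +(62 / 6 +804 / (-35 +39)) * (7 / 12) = 19625647 / 5193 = 3779.25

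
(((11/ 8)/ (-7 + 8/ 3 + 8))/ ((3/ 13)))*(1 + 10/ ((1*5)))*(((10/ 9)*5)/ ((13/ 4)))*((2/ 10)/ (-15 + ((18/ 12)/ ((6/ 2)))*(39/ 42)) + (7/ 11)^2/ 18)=17605/ 241758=0.07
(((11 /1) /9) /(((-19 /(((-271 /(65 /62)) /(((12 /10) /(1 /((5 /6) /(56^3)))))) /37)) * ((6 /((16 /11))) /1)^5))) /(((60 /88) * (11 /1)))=193377077297152 /21947217338475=8.81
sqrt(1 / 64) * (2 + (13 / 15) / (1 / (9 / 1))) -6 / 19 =691 / 760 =0.91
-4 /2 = -2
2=2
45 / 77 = 0.58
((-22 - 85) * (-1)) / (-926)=-107 / 926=-0.12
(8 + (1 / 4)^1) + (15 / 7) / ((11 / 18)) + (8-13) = 2081 / 308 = 6.76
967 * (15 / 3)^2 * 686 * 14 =232176700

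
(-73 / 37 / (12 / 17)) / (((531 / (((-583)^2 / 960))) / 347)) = -146365380403 / 226333440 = -646.68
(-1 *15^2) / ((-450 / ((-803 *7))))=-5621 / 2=-2810.50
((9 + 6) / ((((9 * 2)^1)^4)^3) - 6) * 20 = -11568313814261735 / 96402615118848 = -120.00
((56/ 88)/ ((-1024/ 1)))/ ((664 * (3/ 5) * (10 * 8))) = -7/ 359006208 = -0.00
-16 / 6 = -8 / 3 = -2.67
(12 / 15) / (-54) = -2 / 135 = -0.01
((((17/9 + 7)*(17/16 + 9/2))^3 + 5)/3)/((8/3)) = 44062385/2916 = 15110.56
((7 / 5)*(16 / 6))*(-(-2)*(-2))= -224 / 15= -14.93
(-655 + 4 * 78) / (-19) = 18.05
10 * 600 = 6000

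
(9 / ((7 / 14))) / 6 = 3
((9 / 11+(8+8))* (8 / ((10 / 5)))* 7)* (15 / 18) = 392.42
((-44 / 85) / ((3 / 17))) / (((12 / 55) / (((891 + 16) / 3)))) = -109747 / 27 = -4064.70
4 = 4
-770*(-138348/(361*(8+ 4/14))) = 372847860/10469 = 35614.47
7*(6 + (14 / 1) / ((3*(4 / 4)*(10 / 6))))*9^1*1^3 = 2772 / 5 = 554.40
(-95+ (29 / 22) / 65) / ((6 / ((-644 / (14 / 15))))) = 3123883 / 286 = 10922.67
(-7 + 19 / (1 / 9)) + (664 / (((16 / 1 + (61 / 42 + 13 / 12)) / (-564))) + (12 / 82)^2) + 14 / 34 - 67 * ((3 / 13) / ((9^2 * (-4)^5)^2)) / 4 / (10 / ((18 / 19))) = -124705240512823910351527 / 6222943726935736320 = -20039.59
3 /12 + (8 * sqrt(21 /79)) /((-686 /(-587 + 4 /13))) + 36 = 30508 * sqrt(1659) /352261 + 145 /4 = 39.78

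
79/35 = 2.26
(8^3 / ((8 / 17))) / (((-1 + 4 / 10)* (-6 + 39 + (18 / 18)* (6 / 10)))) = -3400 / 63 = -53.97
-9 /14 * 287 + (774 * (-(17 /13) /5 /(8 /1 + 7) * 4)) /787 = -94416063 /511550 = -184.57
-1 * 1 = -1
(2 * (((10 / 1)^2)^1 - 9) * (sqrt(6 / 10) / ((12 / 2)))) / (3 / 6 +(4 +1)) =182 * sqrt(15) / 165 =4.27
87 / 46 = 1.89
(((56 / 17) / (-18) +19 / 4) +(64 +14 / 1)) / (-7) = -50531 / 4284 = -11.80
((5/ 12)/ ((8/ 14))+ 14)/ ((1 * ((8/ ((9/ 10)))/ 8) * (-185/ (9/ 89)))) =-19089/ 2634400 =-0.01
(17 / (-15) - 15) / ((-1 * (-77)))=-22 / 105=-0.21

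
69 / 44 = 1.57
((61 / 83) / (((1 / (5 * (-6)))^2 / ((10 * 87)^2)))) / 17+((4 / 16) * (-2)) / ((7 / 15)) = 581753318835 / 19754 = 29449899.71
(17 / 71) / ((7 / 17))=289 / 497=0.58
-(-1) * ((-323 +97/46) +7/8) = -58883/184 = -320.02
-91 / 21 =-13 / 3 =-4.33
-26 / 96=-13 / 48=-0.27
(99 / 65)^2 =9801 / 4225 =2.32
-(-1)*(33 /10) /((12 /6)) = 33 /20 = 1.65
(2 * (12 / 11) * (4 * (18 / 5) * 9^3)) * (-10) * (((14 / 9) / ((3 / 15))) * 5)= -8907054.55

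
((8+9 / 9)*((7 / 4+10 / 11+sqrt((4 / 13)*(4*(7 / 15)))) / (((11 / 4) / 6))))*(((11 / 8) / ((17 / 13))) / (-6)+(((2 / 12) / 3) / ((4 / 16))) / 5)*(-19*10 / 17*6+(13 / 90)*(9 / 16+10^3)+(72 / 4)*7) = -1785.68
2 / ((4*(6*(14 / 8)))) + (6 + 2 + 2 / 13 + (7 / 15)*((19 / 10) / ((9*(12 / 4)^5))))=244846753 / 29852550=8.20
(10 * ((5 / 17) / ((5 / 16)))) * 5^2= 4000 / 17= 235.29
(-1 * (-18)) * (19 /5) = 68.40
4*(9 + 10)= 76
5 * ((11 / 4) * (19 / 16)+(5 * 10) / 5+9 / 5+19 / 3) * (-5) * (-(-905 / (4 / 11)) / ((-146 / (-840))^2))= -3757789756875 / 85264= -44072407.54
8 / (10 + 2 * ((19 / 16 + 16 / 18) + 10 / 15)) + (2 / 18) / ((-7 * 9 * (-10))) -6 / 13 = 907831 / 16437330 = 0.06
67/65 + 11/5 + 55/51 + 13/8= 31475/5304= 5.93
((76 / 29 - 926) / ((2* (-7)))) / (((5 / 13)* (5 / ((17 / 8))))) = 2958969 / 40600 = 72.88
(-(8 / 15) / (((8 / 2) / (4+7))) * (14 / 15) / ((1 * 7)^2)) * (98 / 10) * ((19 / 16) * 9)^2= -250173 / 8000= -31.27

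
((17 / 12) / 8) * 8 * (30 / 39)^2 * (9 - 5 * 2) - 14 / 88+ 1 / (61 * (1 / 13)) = -1067185 / 1360788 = -0.78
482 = 482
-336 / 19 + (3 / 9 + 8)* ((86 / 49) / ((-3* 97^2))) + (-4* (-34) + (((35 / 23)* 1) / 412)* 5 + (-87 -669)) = -476380690965379 / 747068992236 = -637.67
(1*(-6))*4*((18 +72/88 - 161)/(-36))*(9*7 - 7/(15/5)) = -569296/99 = -5750.46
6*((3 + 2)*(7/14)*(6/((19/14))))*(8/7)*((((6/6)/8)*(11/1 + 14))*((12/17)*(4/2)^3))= 432000/323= 1337.46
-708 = -708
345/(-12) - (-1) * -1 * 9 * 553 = -20023/4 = -5005.75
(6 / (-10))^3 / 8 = -27 / 1000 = -0.03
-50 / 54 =-25 / 27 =-0.93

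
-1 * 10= -10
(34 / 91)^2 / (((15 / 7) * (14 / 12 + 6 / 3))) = 2312 / 112385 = 0.02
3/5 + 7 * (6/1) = 213/5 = 42.60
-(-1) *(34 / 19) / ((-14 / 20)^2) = 3400 / 931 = 3.65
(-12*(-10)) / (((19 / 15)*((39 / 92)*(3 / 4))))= 73600 / 247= 297.98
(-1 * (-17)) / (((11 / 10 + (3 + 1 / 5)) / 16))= 2720 / 43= 63.26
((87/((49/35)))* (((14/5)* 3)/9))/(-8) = -7.25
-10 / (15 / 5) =-10 / 3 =-3.33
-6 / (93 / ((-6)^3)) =432 / 31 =13.94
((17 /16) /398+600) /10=3820817 /63680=60.00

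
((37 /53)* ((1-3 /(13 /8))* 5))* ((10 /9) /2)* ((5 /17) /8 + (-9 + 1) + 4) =5484325 /843336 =6.50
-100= -100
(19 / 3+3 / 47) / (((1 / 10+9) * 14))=4510 / 89817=0.05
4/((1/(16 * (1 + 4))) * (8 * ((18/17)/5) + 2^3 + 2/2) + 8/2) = 0.97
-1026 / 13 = -78.92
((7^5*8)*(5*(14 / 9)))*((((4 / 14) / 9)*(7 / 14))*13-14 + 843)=70239814400 / 81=867158202.47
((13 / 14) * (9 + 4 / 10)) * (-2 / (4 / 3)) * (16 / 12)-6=-821 / 35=-23.46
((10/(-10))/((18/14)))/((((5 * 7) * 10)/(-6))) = 1/75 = 0.01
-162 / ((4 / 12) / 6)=-2916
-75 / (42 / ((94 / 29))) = -1175 / 203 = -5.79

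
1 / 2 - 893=-1785 / 2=-892.50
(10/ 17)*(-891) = -8910/ 17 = -524.12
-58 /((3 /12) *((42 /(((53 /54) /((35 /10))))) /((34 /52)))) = -52258 /51597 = -1.01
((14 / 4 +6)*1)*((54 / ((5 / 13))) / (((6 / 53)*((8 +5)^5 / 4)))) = 18126 / 142805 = 0.13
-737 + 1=-736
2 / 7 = 0.29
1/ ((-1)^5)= -1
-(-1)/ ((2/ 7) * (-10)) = -7/ 20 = -0.35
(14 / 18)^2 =49 / 81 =0.60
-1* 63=-63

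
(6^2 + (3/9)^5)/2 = 8749/486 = 18.00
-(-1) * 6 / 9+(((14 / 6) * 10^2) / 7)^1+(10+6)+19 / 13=669 / 13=51.46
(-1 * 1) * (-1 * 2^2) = 4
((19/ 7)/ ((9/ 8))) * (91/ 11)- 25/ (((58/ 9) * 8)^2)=425224421/ 21314304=19.95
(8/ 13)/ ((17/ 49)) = 392/ 221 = 1.77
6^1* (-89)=-534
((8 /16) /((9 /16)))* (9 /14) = 4 /7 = 0.57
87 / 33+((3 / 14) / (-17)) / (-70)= 483173 / 183260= 2.64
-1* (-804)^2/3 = -215472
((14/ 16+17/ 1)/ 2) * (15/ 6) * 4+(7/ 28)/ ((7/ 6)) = 5017/ 56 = 89.59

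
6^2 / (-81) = -4 / 9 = -0.44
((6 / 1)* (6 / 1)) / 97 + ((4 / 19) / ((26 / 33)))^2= 2618856 / 5917873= 0.44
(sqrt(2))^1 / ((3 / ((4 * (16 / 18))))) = 32 * sqrt(2) / 27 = 1.68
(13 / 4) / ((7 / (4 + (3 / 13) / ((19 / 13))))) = 1027 / 532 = 1.93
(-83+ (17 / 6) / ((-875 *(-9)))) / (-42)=3921733 / 1984500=1.98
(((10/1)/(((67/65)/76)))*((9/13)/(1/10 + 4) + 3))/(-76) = -84450/2747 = -30.74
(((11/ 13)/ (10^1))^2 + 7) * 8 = 236842/ 4225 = 56.06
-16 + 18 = 2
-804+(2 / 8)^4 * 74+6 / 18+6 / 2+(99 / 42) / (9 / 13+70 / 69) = -3288132973 / 4115328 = -799.00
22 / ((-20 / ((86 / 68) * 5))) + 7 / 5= -1889 / 340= -5.56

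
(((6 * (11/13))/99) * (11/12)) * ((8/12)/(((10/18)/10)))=22/39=0.56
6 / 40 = 3 / 20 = 0.15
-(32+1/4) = -129/4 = -32.25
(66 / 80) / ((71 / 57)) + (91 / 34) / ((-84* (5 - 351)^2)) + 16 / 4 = 80843132741 / 17339665440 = 4.66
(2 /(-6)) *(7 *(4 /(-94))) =14 /141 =0.10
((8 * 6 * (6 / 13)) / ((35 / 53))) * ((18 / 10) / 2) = 68688 / 2275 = 30.19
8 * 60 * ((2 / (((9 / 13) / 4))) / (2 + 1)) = 1848.89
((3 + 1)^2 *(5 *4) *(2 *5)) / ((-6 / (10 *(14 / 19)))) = -224000 / 57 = -3929.82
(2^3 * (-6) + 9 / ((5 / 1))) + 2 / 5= -229 / 5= -45.80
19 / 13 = 1.46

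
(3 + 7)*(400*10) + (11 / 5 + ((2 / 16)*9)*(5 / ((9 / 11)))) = 1600363 / 40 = 40009.08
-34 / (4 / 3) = -51 / 2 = -25.50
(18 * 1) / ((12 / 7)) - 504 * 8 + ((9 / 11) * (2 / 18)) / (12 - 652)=-28311361 / 7040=-4021.50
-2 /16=-1 /8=-0.12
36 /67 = 0.54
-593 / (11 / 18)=-10674 / 11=-970.36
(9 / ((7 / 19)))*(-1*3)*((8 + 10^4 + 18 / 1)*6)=-4408575.43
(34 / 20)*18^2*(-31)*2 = -34149.60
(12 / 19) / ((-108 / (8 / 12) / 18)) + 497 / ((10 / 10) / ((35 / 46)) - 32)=-331937 / 20406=-16.27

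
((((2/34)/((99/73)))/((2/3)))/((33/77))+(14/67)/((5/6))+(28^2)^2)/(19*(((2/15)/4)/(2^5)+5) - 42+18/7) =867333889184/78444069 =11056.72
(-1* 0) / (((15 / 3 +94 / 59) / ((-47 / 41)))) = 0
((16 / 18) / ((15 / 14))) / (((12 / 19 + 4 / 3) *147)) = 19 / 6615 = 0.00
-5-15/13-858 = -11234/13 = -864.15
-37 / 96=-0.39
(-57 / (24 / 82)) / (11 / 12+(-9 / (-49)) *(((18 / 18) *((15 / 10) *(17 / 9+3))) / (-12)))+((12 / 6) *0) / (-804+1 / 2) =-114513 / 473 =-242.10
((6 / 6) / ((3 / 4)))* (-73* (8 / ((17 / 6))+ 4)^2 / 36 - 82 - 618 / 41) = -81681728 / 319923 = -255.32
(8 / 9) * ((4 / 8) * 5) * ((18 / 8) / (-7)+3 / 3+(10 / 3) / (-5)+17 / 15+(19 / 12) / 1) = 382 / 63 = 6.06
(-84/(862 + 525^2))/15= -28/1382435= -0.00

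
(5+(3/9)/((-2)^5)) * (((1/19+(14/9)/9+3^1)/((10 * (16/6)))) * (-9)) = -594439/109440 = -5.43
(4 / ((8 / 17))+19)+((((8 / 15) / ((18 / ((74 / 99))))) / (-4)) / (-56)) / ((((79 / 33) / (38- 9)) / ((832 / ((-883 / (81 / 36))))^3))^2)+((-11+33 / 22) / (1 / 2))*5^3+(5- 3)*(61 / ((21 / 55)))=-1258978568174755898652814939 / 621208942316497503849090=-2026.66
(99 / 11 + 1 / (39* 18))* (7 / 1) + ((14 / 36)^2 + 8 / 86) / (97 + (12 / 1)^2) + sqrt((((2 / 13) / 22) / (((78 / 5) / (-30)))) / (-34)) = 5* sqrt(374) / 4862 + 2750363713 / 43648956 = 63.03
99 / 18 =11 / 2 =5.50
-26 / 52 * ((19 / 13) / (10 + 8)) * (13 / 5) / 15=-19 / 2700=-0.01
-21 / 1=-21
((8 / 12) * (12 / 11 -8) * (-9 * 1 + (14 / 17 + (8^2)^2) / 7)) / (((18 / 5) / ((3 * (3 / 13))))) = -2004500 / 3927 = -510.44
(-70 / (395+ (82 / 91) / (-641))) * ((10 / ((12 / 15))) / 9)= -51039625 / 207365967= -0.25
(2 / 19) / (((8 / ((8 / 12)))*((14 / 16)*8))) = 1 / 798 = 0.00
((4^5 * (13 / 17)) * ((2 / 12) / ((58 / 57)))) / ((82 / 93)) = 2940288 / 20213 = 145.47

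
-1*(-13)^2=-169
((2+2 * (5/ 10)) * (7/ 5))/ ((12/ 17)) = 119/ 20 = 5.95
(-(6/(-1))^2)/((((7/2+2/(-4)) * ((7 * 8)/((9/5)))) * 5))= -27/350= -0.08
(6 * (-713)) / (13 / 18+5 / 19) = -1463076 / 337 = -4341.47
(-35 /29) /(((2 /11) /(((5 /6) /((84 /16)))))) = -275 /261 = -1.05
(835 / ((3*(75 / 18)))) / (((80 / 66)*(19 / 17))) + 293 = 650387 / 1900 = 342.31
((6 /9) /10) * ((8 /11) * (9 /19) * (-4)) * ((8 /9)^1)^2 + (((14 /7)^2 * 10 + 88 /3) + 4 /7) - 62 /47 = 635988278 /9282735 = 68.51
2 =2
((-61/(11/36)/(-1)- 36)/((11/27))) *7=340200/121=2811.57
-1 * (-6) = 6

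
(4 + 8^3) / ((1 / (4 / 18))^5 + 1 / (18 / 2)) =148608 / 531473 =0.28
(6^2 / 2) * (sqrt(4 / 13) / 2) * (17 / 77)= 306 * sqrt(13) / 1001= 1.10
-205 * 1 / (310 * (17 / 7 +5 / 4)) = -574 / 3193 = -0.18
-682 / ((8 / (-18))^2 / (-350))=4833675 / 4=1208418.75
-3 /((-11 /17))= 51 /11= 4.64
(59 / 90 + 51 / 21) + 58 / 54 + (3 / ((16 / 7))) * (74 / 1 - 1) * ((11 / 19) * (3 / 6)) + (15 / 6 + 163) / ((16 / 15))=53735623 / 287280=187.05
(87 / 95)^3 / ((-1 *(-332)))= 658503 / 284648500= 0.00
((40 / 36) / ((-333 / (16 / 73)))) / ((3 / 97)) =-15520 / 656343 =-0.02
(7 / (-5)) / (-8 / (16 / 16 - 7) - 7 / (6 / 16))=21 / 260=0.08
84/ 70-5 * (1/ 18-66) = 29783/ 90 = 330.92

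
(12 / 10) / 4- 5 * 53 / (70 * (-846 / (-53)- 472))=104323 / 338380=0.31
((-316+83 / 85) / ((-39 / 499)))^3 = 2385543787734173440067 / 36429280875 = 65484240436.14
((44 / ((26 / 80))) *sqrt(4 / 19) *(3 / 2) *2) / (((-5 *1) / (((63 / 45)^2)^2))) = -5070912 *sqrt(19) / 154375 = -143.18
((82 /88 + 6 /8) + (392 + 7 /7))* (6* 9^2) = 2109969 /11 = 191815.36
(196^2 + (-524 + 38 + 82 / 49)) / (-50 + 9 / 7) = -1858652 / 2387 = -778.66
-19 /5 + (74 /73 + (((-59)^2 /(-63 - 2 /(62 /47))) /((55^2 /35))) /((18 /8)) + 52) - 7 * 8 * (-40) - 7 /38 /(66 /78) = 8642447237351 /3776107500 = 2288.72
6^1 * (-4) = -24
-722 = -722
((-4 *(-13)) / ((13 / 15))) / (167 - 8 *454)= -4 / 231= -0.02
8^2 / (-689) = -64 / 689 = -0.09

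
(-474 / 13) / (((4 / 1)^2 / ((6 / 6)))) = -2.28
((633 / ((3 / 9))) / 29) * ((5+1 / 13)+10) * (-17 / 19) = -6327468 / 7163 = -883.35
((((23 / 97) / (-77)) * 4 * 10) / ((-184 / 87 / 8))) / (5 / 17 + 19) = 7395 / 306229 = 0.02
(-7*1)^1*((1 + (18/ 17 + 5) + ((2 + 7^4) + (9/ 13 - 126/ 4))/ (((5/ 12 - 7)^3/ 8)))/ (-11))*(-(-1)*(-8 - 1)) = 408123662184/ 1198577809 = 340.51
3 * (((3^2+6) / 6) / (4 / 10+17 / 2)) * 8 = 600 / 89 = 6.74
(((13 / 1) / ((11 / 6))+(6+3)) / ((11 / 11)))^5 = 173726604657 / 161051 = 1078705.53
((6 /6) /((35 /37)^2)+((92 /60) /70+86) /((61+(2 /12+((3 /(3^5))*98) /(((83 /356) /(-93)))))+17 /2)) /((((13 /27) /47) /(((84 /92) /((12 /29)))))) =75863786626323 /387374533000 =195.84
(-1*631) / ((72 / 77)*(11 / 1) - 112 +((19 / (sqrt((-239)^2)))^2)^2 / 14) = 28823651534594 / 4646239374463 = 6.20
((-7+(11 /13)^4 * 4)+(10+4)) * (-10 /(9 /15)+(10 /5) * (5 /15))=-4135856 /28561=-144.81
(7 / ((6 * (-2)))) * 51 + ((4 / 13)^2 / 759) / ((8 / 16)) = -15264121 / 513084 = -29.75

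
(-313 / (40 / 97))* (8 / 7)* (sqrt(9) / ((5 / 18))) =-1639494 / 175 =-9368.54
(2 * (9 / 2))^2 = 81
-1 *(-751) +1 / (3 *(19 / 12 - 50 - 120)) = 1517767 / 2021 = 751.00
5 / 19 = 0.26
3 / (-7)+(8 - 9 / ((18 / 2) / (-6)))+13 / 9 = 946 / 63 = 15.02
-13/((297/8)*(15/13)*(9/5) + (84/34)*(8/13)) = -22984/139011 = -0.17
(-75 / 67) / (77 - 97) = 0.06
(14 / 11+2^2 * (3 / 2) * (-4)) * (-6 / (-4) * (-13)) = 4875 / 11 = 443.18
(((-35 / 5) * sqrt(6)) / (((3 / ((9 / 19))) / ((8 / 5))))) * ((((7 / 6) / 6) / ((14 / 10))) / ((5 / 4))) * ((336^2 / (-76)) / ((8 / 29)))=1909824 * sqrt(6) / 1805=2591.74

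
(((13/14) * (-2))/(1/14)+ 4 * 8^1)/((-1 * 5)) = -6/5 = -1.20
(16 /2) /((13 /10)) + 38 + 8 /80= 5753 /130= 44.25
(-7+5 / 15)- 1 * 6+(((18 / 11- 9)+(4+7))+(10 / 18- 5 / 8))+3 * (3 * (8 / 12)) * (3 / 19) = -122677 / 15048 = -8.15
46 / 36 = 23 / 18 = 1.28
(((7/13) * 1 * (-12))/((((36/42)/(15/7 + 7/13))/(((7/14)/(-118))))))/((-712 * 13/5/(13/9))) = -0.00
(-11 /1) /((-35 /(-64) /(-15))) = 2112 /7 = 301.71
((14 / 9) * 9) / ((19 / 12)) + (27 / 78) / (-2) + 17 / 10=51223 / 4940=10.37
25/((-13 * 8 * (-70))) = 5/1456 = 0.00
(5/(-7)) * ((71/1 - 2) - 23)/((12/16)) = -920/21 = -43.81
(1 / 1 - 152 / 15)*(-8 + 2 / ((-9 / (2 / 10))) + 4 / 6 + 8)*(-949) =3640364 / 675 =5393.13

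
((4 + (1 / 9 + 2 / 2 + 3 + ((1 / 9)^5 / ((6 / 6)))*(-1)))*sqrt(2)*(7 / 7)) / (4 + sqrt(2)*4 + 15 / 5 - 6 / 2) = 239476 / 59049 - 119738*sqrt(2) / 59049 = 1.19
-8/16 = -1/2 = -0.50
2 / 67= 0.03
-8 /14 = -4 /7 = -0.57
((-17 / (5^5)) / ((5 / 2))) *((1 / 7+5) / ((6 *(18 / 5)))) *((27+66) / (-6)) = 527 / 65625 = 0.01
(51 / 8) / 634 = 51 / 5072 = 0.01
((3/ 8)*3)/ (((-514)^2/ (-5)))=-45/ 2113568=-0.00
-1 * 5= -5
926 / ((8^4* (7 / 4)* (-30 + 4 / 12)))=-1389 / 318976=-0.00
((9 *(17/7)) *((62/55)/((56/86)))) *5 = 203949/1078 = 189.19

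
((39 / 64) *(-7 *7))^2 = 891.58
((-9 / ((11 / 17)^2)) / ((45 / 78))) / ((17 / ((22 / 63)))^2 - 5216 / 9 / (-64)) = -811512 / 51814075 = -0.02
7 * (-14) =-98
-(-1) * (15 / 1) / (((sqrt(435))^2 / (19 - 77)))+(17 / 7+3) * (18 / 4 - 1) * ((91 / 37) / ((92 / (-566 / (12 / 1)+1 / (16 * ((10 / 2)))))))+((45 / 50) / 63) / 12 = -49466761 / 1906240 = -25.95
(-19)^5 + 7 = -2476092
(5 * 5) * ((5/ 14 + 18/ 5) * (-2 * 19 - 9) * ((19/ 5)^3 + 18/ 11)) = -1011563281/ 3850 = -262743.71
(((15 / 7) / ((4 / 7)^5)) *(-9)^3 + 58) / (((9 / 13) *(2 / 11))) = -3745962649 / 18432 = -203231.48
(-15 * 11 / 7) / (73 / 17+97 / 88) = -82280 / 18837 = -4.37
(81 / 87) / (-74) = -27 / 2146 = -0.01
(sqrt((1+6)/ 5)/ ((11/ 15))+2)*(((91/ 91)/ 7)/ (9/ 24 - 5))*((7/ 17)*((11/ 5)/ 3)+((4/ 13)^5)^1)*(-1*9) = 2077249032*sqrt(35)/ 89914169345+1384832688/ 8174015395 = 0.31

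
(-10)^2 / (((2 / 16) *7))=800 / 7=114.29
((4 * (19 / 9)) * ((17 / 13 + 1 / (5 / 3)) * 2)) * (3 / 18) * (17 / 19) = 4.80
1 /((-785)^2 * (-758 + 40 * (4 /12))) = -3 /1376646650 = -0.00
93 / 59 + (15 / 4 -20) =-3463 / 236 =-14.67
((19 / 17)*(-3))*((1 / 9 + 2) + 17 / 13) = -7600 / 663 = -11.46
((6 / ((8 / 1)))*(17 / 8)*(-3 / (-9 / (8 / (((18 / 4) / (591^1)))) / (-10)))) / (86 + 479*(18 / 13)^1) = -7.45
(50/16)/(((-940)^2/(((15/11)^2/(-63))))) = -25/239490944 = -0.00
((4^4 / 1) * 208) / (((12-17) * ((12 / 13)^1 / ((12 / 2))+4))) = -346112 / 135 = -2563.79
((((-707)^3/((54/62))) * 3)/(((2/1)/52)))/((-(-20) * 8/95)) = -2705932061651/144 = -18791194872.58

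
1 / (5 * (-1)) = -1 / 5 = -0.20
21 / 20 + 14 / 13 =553 / 260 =2.13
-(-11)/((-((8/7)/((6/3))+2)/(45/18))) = -385/36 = -10.69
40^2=1600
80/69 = 1.16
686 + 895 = 1581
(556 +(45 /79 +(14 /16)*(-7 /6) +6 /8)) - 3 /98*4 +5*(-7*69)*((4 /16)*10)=-5481.32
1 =1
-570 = -570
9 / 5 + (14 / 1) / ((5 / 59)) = 167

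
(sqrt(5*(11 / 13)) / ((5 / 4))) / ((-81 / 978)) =-1304*sqrt(715) / 1755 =-19.87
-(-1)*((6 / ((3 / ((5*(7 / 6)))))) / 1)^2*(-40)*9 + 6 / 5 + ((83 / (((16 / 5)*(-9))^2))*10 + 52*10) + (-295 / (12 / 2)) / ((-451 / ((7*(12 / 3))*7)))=-48456.43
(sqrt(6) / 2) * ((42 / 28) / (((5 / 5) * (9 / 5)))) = 5 * sqrt(6) / 12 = 1.02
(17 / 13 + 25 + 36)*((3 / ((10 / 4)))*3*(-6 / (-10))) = 8748 / 65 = 134.58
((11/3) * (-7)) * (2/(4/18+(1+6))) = -7.11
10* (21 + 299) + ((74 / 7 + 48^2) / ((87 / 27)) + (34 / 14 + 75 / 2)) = 3958.24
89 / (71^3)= 0.00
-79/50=-1.58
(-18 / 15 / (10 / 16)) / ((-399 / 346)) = 5536 / 3325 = 1.66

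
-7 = -7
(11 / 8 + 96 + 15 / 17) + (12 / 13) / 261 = 15114097 / 153816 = 98.26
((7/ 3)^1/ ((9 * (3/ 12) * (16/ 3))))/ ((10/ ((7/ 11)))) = 49/ 3960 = 0.01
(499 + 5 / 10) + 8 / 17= 16999 / 34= 499.97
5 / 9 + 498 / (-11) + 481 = 43192 / 99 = 436.28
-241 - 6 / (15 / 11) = -1227 / 5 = -245.40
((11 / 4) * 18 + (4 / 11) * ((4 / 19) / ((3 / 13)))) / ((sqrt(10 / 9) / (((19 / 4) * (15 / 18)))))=62489 * sqrt(10) / 1056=187.13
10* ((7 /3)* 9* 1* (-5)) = -1050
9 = 9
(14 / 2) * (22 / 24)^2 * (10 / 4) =4235 / 288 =14.70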